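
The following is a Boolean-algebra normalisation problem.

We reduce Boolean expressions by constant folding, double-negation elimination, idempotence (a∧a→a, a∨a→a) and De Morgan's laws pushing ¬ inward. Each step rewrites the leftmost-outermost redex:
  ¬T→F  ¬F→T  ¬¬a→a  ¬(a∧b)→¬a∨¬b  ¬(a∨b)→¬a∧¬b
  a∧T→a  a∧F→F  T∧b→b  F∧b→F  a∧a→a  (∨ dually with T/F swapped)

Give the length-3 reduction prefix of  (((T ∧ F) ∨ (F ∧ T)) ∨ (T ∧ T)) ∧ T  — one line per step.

Answer: after 3 steps: (F ∧ T) ∨ (T ∧ T)

Reduction:
  start: (((T ∧ F) ∨ (F ∧ T)) ∨ (T ∧ T)) ∧ T
  [1] ((T ∧ F) ∨ (F ∧ T)) ∨ (T ∧ T)
  [2] (F ∨ (F ∧ T)) ∨ (T ∧ T)
  [3] (F ∧ T) ∨ (T ∧ T)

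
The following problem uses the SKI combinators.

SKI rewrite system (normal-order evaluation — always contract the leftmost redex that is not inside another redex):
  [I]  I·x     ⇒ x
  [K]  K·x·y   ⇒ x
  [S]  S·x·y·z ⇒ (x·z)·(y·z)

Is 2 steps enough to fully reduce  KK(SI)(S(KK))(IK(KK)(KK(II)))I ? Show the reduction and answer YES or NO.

  start: KK(SI)(S(KK))(IK(KK)(KK(II)))I
  →1  K(S(KK))(IK(KK)(KK(II)))I
  →2  S(KK)I

Answer: YES — reaches normal form S(KK)I in 2 ≤ 2 steps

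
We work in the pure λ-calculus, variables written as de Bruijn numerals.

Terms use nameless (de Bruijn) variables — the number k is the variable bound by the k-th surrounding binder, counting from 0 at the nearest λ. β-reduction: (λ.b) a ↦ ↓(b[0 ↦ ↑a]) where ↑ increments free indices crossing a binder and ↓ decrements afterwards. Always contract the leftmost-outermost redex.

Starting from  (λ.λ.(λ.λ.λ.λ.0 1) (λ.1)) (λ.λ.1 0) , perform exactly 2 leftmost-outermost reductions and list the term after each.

  start: (λ.λ.(λ.λ.λ.λ.0 1) (λ.1)) (λ.λ.1 0)
  →1  λ.(λ.λ.λ.λ.0 1) (λ.1)
  →2  λ.λ.λ.λ.0 1

Answer: after 2 steps: λ.λ.λ.λ.0 1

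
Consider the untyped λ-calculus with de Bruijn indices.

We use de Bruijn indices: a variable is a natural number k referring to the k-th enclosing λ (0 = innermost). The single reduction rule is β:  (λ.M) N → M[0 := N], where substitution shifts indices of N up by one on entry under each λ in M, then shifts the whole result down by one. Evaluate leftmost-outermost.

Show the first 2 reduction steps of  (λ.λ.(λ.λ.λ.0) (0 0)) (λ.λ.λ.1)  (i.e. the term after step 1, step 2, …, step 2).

  start: (λ.λ.(λ.λ.λ.0) (0 0)) (λ.λ.λ.1)
  step 1: λ.(λ.λ.λ.0) (0 0)
  step 2: λ.λ.λ.0

Answer: after 2 steps: λ.λ.λ.0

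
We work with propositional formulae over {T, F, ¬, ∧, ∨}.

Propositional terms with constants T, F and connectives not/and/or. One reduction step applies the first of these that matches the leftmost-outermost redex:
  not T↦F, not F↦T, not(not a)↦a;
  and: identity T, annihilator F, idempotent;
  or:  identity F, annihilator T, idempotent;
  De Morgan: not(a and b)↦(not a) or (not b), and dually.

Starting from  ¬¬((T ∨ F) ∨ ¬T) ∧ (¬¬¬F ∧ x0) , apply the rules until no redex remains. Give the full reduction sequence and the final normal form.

  start: ¬¬((T ∨ F) ∨ ¬T) ∧ (¬¬¬F ∧ x0)
  step 1: ((T ∨ F) ∨ ¬T) ∧ (¬¬¬F ∧ x0)
  step 2: (T ∨ ¬T) ∧ (¬¬¬F ∧ x0)
  step 3: T ∧ (¬¬¬F ∧ x0)
  step 4: ¬¬¬F ∧ x0
  step 5: ¬F ∧ x0
  step 6: T ∧ x0
  step 7: x0

Answer: normal form = x0  (in 7 steps)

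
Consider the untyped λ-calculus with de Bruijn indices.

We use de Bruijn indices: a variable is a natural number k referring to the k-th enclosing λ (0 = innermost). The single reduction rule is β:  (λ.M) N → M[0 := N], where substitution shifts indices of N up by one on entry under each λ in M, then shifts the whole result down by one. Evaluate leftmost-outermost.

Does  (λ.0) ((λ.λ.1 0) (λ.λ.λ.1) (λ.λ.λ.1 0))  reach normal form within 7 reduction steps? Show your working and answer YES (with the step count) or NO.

  start: (λ.0) ((λ.λ.1 0) (λ.λ.λ.1) (λ.λ.λ.1 0))
  [1] (λ.λ.1 0) (λ.λ.λ.1) (λ.λ.λ.1 0)
  [2] (λ.(λ.λ.λ.1) 0) (λ.λ.λ.1 0)
  [3] (λ.λ.λ.1) (λ.λ.λ.1 0)
  [4] λ.λ.1

Answer: YES — reaches normal form λ.λ.1 in 4 ≤ 7 steps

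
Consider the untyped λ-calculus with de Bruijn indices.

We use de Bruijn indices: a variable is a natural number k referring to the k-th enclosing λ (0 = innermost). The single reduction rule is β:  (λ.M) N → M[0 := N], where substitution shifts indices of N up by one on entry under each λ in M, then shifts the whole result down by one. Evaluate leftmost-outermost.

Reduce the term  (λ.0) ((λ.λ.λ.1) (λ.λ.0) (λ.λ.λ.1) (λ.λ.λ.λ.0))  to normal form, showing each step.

  start: (λ.0) ((λ.λ.λ.1) (λ.λ.0) (λ.λ.λ.1) (λ.λ.λ.λ.0))
  →1  (λ.λ.λ.1) (λ.λ.0) (λ.λ.λ.1) (λ.λ.λ.λ.0)
  →2  (λ.λ.1) (λ.λ.λ.1) (λ.λ.λ.λ.0)
  →3  (λ.λ.λ.λ.1) (λ.λ.λ.λ.0)
  →4  λ.λ.λ.1

Answer: normal form = λ.λ.λ.1  (in 4 steps)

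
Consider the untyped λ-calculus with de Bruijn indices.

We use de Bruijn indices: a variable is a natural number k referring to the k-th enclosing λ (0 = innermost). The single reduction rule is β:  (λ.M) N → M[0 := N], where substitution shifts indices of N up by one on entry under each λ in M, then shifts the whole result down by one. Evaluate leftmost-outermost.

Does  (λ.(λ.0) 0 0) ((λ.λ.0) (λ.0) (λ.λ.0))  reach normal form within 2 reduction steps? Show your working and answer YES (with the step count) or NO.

  start: (λ.(λ.0) 0 0) ((λ.λ.0) (λ.0) (λ.λ.0))
  step 1: (λ.0) ((λ.λ.0) (λ.0) (λ.λ.0)) ((λ.λ.0) (λ.0) (λ.λ.0))
  step 2: (λ.λ.0) (λ.0) (λ.λ.0) ((λ.λ.0) (λ.0) (λ.λ.0))

Answer: NO — after 2 steps the term is (λ.λ.0) (λ.0) (λ.λ.0) ((λ.λ.0) (λ.0) (λ.λ.0)), not yet normal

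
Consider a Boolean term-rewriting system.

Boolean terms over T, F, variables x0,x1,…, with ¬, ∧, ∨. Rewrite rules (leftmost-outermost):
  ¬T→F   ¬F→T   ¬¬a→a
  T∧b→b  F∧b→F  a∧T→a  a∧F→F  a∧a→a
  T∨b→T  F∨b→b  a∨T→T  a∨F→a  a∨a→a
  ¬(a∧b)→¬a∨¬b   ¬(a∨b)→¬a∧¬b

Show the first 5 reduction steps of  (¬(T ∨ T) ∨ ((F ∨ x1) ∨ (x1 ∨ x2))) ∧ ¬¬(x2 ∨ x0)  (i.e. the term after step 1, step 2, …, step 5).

Answer: after 5 steps: (x1 ∨ (x1 ∨ x2)) ∧ ¬¬(x2 ∨ x0)

Working:
  start: (¬(T ∨ T) ∨ ((F ∨ x1) ∨ (x1 ∨ x2))) ∧ ¬¬(x2 ∨ x0)
  →1  ((¬T ∧ ¬T) ∨ ((F ∨ x1) ∨ (x1 ∨ x2))) ∧ ¬¬(x2 ∨ x0)
  →2  (¬T ∨ ((F ∨ x1) ∨ (x1 ∨ x2))) ∧ ¬¬(x2 ∨ x0)
  →3  (F ∨ ((F ∨ x1) ∨ (x1 ∨ x2))) ∧ ¬¬(x2 ∨ x0)
  →4  ((F ∨ x1) ∨ (x1 ∨ x2)) ∧ ¬¬(x2 ∨ x0)
  →5  (x1 ∨ (x1 ∨ x2)) ∧ ¬¬(x2 ∨ x0)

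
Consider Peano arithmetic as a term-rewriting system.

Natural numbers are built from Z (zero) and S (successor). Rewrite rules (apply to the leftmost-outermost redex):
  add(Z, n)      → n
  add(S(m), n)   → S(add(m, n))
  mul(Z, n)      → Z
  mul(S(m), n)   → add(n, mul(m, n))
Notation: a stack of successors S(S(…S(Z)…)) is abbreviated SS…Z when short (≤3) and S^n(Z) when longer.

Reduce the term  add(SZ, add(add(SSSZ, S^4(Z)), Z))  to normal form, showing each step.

Answer: normal form = S^8(Z)  (in 14 steps)

Reduction:
  start: add(SZ, add(add(SSSZ, S^4(Z)), Z))
  [1] S(add(Z, add(add(SSSZ, S^4(Z)), Z)))
  [2] S(add(add(SSSZ, S^4(Z)), Z))
  [3] S(add(S(add(SSZ, S^4(Z))), Z))
  [4] S(S(add(add(SSZ, S^4(Z)), Z)))
  [5] S(S(add(S(add(SZ, S^4(Z))), Z)))
  [6] S(S(S(add(add(SZ, S^4(Z)), Z))))
  [7] S(S(S(add(S(add(Z, S^4(Z))), Z))))
  [8] S(S(S(S(add(add(Z, S^4(Z)), Z)))))
  [9] S(S(S(S(add(S^4(Z), Z)))))
  [10] S(S(S(S(S(add(SSSZ, Z))))))
  [11] S(S(S(S(S(S(add(SSZ, Z)))))))
  [12] S(S(S(S(S(S(S(add(SZ, Z))))))))
  [13] S(S(S(S(S(S(S(S(add(Z, Z)))))))))
  [14] S^8(Z)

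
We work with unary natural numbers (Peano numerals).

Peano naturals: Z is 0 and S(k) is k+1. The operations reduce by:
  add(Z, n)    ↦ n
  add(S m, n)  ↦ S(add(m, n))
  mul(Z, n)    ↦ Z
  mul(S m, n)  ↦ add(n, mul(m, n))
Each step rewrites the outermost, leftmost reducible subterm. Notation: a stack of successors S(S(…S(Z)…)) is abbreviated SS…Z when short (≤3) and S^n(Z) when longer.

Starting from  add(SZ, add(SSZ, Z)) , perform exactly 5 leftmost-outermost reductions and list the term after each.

  start: add(SZ, add(SSZ, Z))
  [1] S(add(Z, add(SSZ, Z)))
  [2] S(add(SSZ, Z))
  [3] S(S(add(SZ, Z)))
  [4] S(S(S(add(Z, Z))))
  [5] SSSZ

Answer: after 5 steps: SSSZ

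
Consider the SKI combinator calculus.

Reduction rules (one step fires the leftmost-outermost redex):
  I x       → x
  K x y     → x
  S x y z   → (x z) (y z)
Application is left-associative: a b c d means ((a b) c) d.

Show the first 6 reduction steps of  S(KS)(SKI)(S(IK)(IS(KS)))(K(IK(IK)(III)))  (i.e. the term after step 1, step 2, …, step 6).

Answer: after 6 steps: S(SK(S(KS)))(K(IK(IK)(III)))

Reduction:
  start: S(KS)(SKI)(S(IK)(IS(KS)))(K(IK(IK)(III)))
  step 1: KS(S(IK)(IS(KS)))(SKI(S(IK)(IS(KS))))(K(IK(IK)(III)))
  step 2: S(SKI(S(IK)(IS(KS))))(K(IK(IK)(III)))
  step 3: S(K(S(IK)(IS(KS)))(I(S(IK)(IS(KS)))))(K(IK(IK)(III)))
  step 4: S(S(IK)(IS(KS)))(K(IK(IK)(III)))
  step 5: S(SK(IS(KS)))(K(IK(IK)(III)))
  step 6: S(SK(S(KS)))(K(IK(IK)(III)))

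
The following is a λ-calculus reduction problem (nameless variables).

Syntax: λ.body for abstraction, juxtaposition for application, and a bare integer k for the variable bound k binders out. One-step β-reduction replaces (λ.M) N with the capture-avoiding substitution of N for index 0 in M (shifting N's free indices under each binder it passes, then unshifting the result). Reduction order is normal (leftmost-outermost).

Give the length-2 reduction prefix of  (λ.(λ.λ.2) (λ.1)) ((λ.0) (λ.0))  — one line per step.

  start: (λ.(λ.λ.2) (λ.1)) ((λ.0) (λ.0))
  →1  (λ.λ.(λ.0) (λ.0)) (λ.(λ.0) (λ.0))
  →2  λ.(λ.0) (λ.0)

Answer: after 2 steps: λ.(λ.0) (λ.0)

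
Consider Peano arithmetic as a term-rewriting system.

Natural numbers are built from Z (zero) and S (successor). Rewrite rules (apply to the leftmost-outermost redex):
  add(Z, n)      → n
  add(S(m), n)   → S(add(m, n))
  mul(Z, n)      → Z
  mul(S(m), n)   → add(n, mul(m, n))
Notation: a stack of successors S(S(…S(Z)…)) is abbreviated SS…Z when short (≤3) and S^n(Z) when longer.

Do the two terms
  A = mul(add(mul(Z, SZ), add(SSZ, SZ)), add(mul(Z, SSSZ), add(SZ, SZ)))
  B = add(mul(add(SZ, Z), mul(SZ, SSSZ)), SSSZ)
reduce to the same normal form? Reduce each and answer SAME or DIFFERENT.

Term A:
  start: mul(add(mul(Z, SZ), add(SSZ, SZ)), add(mul(Z, SSSZ), add(SZ, SZ)))
  step 1: mul(add(Z, add(SSZ, SZ)), add(mul(Z, SSSZ), add(SZ, SZ)))
  step 2: mul(add(SSZ, SZ), add(mul(Z, SSSZ), add(SZ, SZ)))
  step 3: mul(S(add(SZ, SZ)), add(mul(Z, SSSZ), add(SZ, SZ)))
  step 4: add(add(mul(Z, SSSZ), add(SZ, SZ)), mul(add(SZ, SZ), add(mul(Z, SSSZ), add(SZ, SZ))))
  step 5: add(add(Z, add(SZ, SZ)), mul(add(SZ, SZ), add(mul(Z, SSSZ), add(SZ, SZ))))
  step 6: add(add(SZ, SZ), mul(add(SZ, SZ), add(mul(Z, SSSZ), add(SZ, SZ))))
  step 7: add(S(add(Z, SZ)), mul(add(SZ, SZ), add(mul(Z, SSSZ), add(SZ, SZ))))
  step 8: S(add(add(Z, SZ), mul(add(SZ, SZ), add(mul(Z, SSSZ), add(SZ, SZ)))))
  step 9: S(add(SZ, mul(add(SZ, SZ), add(mul(Z, SSSZ), add(SZ, SZ)))))
  step 10: S(S(add(Z, mul(add(SZ, SZ), add(mul(Z, SSSZ), add(SZ, SZ))))))
  step 11: S(S(mul(add(SZ, SZ), add(mul(Z, SSSZ), add(SZ, SZ)))))
  step 12: S(S(mul(S(add(Z, SZ)), add(mul(Z, SSSZ), add(SZ, SZ)))))
  step 13: S(S(add(add(mul(Z, SSSZ), add(SZ, SZ)), mul(add(Z, SZ), add(mul(Z, SSSZ), add(SZ, SZ))))))
  step 14: S(S(add(add(Z, add(SZ, SZ)), mul(add(Z, SZ), add(mul(Z, SSSZ), add(SZ, SZ))))))
  step 15: S(S(add(add(SZ, SZ), mul(add(Z, SZ), add(mul(Z, SSSZ), add(SZ, SZ))))))
  step 16: S(S(add(S(add(Z, SZ)), mul(add(Z, SZ), add(mul(Z, SSSZ), add(SZ, SZ))))))
  step 17: S(S(S(add(add(Z, SZ), mul(add(Z, SZ), add(mul(Z, SSSZ), add(SZ, SZ)))))))
  step 18: S(S(S(add(SZ, mul(add(Z, SZ), add(mul(Z, SSSZ), add(SZ, SZ)))))))
  step 19: S(S(S(S(add(Z, mul(add(Z, SZ), add(mul(Z, SSSZ), add(SZ, SZ))))))))
  step 20: S(S(S(S(mul(add(Z, SZ), add(mul(Z, SSSZ), add(SZ, SZ)))))))
  step 21: S(S(S(S(mul(SZ, add(mul(Z, SSSZ), add(SZ, SZ)))))))
  step 22: S(S(S(S(add(add(mul(Z, SSSZ), add(SZ, SZ)), mul(Z, add(mul(Z, SSSZ), add(SZ, SZ))))))))
  step 23: S(S(S(S(add(add(Z, add(SZ, SZ)), mul(Z, add(mul(Z, SSSZ), add(SZ, SZ))))))))
  step 24: S(S(S(S(add(add(SZ, SZ), mul(Z, add(mul(Z, SSSZ), add(SZ, SZ))))))))
  step 25: S(S(S(S(add(S(add(Z, SZ)), mul(Z, add(mul(Z, SSSZ), add(SZ, SZ))))))))
  step 26: S(S(S(S(S(add(add(Z, SZ), mul(Z, add(mul(Z, SSSZ), add(SZ, SZ)))))))))
  step 27: S(S(S(S(S(add(SZ, mul(Z, add(mul(Z, SSSZ), add(SZ, SZ)))))))))
  step 28: S(S(S(S(S(S(add(Z, mul(Z, add(mul(Z, SSSZ), add(SZ, SZ))))))))))
  step 29: S(S(S(S(S(S(mul(Z, add(mul(Z, SSSZ), add(SZ, SZ)))))))))
  step 30: S^6(Z)

Term B:
  start: add(mul(add(SZ, Z), mul(SZ, SSSZ)), SSSZ)
  step 1: add(mul(S(add(Z, Z)), mul(SZ, SSSZ)), SSSZ)
  step 2: add(add(mul(SZ, SSSZ), mul(add(Z, Z), mul(SZ, SSSZ))), SSSZ)
  step 3: add(add(add(SSSZ, mul(Z, SSSZ)), mul(add(Z, Z), mul(SZ, SSSZ))), SSSZ)
  step 4: add(add(S(add(SSZ, mul(Z, SSSZ))), mul(add(Z, Z), mul(SZ, SSSZ))), SSSZ)
  step 5: add(S(add(add(SSZ, mul(Z, SSSZ)), mul(add(Z, Z), mul(SZ, SSSZ)))), SSSZ)
  step 6: S(add(add(add(SSZ, mul(Z, SSSZ)), mul(add(Z, Z), mul(SZ, SSSZ))), SSSZ))
  step 7: S(add(add(S(add(SZ, mul(Z, SSSZ))), mul(add(Z, Z), mul(SZ, SSSZ))), SSSZ))
  step 8: S(add(S(add(add(SZ, mul(Z, SSSZ)), mul(add(Z, Z), mul(SZ, SSSZ)))), SSSZ))
  step 9: S(S(add(add(add(SZ, mul(Z, SSSZ)), mul(add(Z, Z), mul(SZ, SSSZ))), SSSZ)))
  step 10: S(S(add(add(S(add(Z, mul(Z, SSSZ))), mul(add(Z, Z), mul(SZ, SSSZ))), SSSZ)))
  step 11: S(S(add(S(add(add(Z, mul(Z, SSSZ)), mul(add(Z, Z), mul(SZ, SSSZ)))), SSSZ)))
  step 12: S(S(S(add(add(add(Z, mul(Z, SSSZ)), mul(add(Z, Z), mul(SZ, SSSZ))), SSSZ))))
  step 13: S(S(S(add(add(mul(Z, SSSZ), mul(add(Z, Z), mul(SZ, SSSZ))), SSSZ))))
  step 14: S(S(S(add(add(Z, mul(add(Z, Z), mul(SZ, SSSZ))), SSSZ))))
  step 15: S(S(S(add(mul(add(Z, Z), mul(SZ, SSSZ)), SSSZ))))
  step 16: S(S(S(add(mul(Z, mul(SZ, SSSZ)), SSSZ))))
  step 17: S(S(S(add(Z, SSSZ))))
  step 18: S^6(Z)

Answer: SAME — A ⇓ S^6(Z), B ⇓ S^6(Z)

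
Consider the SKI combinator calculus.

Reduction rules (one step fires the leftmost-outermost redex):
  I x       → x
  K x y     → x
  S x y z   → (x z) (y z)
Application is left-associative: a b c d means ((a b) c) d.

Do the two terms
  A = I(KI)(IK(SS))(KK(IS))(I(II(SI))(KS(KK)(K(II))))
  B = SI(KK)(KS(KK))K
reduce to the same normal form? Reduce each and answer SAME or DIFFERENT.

Answer: DIFFERENT — A ⇓ K(SI(S(KI))), B ⇓ SKK

Working:
Term A:
  start: I(KI)(IK(SS))(KK(IS))(I(II(SI))(KS(KK)(K(II))))
  →1  KI(IK(SS))(KK(IS))(I(II(SI))(KS(KK)(K(II))))
  →2  I(KK(IS))(I(II(SI))(KS(KK)(K(II))))
  →3  KK(IS)(I(II(SI))(KS(KK)(K(II))))
  →4  K(I(II(SI))(KS(KK)(K(II))))
  →5  K(II(SI)(KS(KK)(K(II))))
  →6  K(I(SI)(KS(KK)(K(II))))
  →7  K(SI(KS(KK)(K(II))))
  →8  K(SI(S(K(II))))
  →9  K(SI(S(KI)))

Term B:
  start: SI(KK)(KS(KK))K
  →1  I(KS(KK))(KK(KS(KK)))K
  →2  KS(KK)(KK(KS(KK)))K
  →3  S(KK(KS(KK)))K
  →4  SKK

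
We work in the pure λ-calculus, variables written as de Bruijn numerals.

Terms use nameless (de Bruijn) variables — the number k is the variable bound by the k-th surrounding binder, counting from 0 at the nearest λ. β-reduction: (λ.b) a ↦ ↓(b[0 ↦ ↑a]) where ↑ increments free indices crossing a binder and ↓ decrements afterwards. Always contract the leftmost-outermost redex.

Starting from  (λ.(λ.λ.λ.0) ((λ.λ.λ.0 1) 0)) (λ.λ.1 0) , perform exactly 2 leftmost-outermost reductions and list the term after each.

  start: (λ.(λ.λ.λ.0) ((λ.λ.λ.0 1) 0)) (λ.λ.1 0)
  [1] (λ.λ.λ.0) ((λ.λ.λ.0 1) (λ.λ.1 0))
  [2] λ.λ.0

Answer: after 2 steps: λ.λ.0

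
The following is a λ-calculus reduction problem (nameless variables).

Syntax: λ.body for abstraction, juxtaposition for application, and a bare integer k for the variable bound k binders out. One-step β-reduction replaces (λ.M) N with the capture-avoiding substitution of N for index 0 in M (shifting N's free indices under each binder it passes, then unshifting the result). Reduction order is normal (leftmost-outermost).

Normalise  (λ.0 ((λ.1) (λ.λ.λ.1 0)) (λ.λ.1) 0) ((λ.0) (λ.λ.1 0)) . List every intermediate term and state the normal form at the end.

Answer: normal form = λ.λ.λ.1 0  (in 10 steps)

Derivation:
  start: (λ.0 ((λ.1) (λ.λ.λ.1 0)) (λ.λ.1) 0) ((λ.0) (λ.λ.1 0))
  [1] (λ.0) (λ.λ.1 0) ((λ.(λ.0) (λ.λ.1 0)) (λ.λ.λ.1 0)) (λ.λ.1) ((λ.0) (λ.λ.1 0))
  [2] (λ.λ.1 0) ((λ.(λ.0) (λ.λ.1 0)) (λ.λ.λ.1 0)) (λ.λ.1) ((λ.0) (λ.λ.1 0))
  [3] (λ.(λ.(λ.0) (λ.λ.1 0)) (λ.λ.λ.1 0) 0) (λ.λ.1) ((λ.0) (λ.λ.1 0))
  [4] (λ.(λ.0) (λ.λ.1 0)) (λ.λ.λ.1 0) (λ.λ.1) ((λ.0) (λ.λ.1 0))
  [5] (λ.0) (λ.λ.1 0) (λ.λ.1) ((λ.0) (λ.λ.1 0))
  [6] (λ.λ.1 0) (λ.λ.1) ((λ.0) (λ.λ.1 0))
  [7] (λ.(λ.λ.1) 0) ((λ.0) (λ.λ.1 0))
  [8] (λ.λ.1) ((λ.0) (λ.λ.1 0))
  [9] λ.(λ.0) (λ.λ.1 0)
  [10] λ.λ.λ.1 0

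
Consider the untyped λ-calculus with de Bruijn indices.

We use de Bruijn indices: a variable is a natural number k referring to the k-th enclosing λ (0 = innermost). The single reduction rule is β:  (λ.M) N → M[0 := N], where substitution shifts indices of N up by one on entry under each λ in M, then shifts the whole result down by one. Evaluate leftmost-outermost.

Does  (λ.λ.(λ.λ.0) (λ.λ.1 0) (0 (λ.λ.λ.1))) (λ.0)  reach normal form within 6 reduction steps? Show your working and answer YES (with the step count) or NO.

Answer: YES — reaches normal form λ.0 (λ.λ.λ.1) in 3 ≤ 6 steps

Working:
  start: (λ.λ.(λ.λ.0) (λ.λ.1 0) (0 (λ.λ.λ.1))) (λ.0)
  step 1: λ.(λ.λ.0) (λ.λ.1 0) (0 (λ.λ.λ.1))
  step 2: λ.(λ.0) (0 (λ.λ.λ.1))
  step 3: λ.0 (λ.λ.λ.1)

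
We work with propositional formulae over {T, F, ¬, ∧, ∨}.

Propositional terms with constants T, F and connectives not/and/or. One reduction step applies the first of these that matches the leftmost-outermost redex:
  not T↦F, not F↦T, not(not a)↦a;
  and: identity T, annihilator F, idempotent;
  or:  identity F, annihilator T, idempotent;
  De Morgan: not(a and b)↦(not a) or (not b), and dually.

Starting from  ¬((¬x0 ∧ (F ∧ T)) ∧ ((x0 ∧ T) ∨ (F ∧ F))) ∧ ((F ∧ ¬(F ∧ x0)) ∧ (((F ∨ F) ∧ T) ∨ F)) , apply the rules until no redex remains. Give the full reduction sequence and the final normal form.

Answer: normal form = F  (in 11 steps)

Reduction:
  start: ¬((¬x0 ∧ (F ∧ T)) ∧ ((x0 ∧ T) ∨ (F ∧ F))) ∧ ((F ∧ ¬(F ∧ x0)) ∧ (((F ∨ F) ∧ T) ∨ F))
  step 1: (¬(¬x0 ∧ (F ∧ T)) ∨ ¬((x0 ∧ T) ∨ (F ∧ F))) ∧ ((F ∧ ¬(F ∧ x0)) ∧ (((F ∨ F) ∧ T) ∨ F))
  step 2: ((¬¬x0 ∨ ¬(F ∧ T)) ∨ ¬((x0 ∧ T) ∨ (F ∧ F))) ∧ ((F ∧ ¬(F ∧ x0)) ∧ (((F ∨ F) ∧ T) ∨ F))
  step 3: ((x0 ∨ ¬(F ∧ T)) ∨ ¬((x0 ∧ T) ∨ (F ∧ F))) ∧ ((F ∧ ¬(F ∧ x0)) ∧ (((F ∨ F) ∧ T) ∨ F))
  step 4: ((x0 ∨ (¬F ∨ ¬T)) ∨ ¬((x0 ∧ T) ∨ (F ∧ F))) ∧ ((F ∧ ¬(F ∧ x0)) ∧ (((F ∨ F) ∧ T) ∨ F))
  step 5: ((x0 ∨ (T ∨ ¬T)) ∨ ¬((x0 ∧ T) ∨ (F ∧ F))) ∧ ((F ∧ ¬(F ∧ x0)) ∧ (((F ∨ F) ∧ T) ∨ F))
  step 6: ((x0 ∨ T) ∨ ¬((x0 ∧ T) ∨ (F ∧ F))) ∧ ((F ∧ ¬(F ∧ x0)) ∧ (((F ∨ F) ∧ T) ∨ F))
  step 7: (T ∨ ¬((x0 ∧ T) ∨ (F ∧ F))) ∧ ((F ∧ ¬(F ∧ x0)) ∧ (((F ∨ F) ∧ T) ∨ F))
  step 8: T ∧ ((F ∧ ¬(F ∧ x0)) ∧ (((F ∨ F) ∧ T) ∨ F))
  step 9: (F ∧ ¬(F ∧ x0)) ∧ (((F ∨ F) ∧ T) ∨ F)
  step 10: F ∧ (((F ∨ F) ∧ T) ∨ F)
  step 11: F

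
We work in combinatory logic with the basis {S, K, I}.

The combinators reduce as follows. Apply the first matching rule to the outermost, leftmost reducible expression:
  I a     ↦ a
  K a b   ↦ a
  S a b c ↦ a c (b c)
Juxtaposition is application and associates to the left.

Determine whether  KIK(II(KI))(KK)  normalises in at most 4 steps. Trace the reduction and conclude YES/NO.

  start: KIK(II(KI))(KK)
  →1  I(II(KI))(KK)
  →2  II(KI)(KK)
  →3  I(KI)(KK)
  →4  KI(KK)

Answer: NO — after 4 steps the term is KI(KK), not yet normal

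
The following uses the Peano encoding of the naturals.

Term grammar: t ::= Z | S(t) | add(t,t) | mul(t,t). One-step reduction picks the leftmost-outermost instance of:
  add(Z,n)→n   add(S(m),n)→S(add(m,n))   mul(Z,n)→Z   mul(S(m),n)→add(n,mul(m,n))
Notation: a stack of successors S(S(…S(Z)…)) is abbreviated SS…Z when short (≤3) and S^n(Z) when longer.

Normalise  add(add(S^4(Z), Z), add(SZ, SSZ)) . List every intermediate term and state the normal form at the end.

  start: add(add(S^4(Z), Z), add(SZ, SSZ))
  step 1: add(S(add(SSSZ, Z)), add(SZ, SSZ))
  step 2: S(add(add(SSSZ, Z), add(SZ, SSZ)))
  step 3: S(add(S(add(SSZ, Z)), add(SZ, SSZ)))
  step 4: S(S(add(add(SSZ, Z), add(SZ, SSZ))))
  step 5: S(S(add(S(add(SZ, Z)), add(SZ, SSZ))))
  step 6: S(S(S(add(add(SZ, Z), add(SZ, SSZ)))))
  step 7: S(S(S(add(S(add(Z, Z)), add(SZ, SSZ)))))
  step 8: S(S(S(S(add(add(Z, Z), add(SZ, SSZ))))))
  step 9: S(S(S(S(add(Z, add(SZ, SSZ))))))
  step 10: S(S(S(S(add(SZ, SSZ)))))
  step 11: S(S(S(S(S(add(Z, SSZ))))))
  step 12: S^7(Z)

Answer: normal form = S^7(Z)  (in 12 steps)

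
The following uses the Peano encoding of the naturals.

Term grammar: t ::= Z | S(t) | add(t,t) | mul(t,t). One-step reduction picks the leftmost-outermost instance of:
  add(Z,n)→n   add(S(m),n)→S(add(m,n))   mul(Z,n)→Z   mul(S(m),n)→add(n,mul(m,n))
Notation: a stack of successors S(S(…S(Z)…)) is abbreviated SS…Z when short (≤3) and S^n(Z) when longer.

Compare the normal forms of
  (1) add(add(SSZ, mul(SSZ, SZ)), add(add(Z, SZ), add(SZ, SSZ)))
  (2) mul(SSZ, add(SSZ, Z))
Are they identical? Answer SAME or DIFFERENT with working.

Answer: DIFFERENT — A ⇓ S^8(Z), B ⇓ S^4(Z)

Reduction:
Term A:
  start: add(add(SSZ, mul(SSZ, SZ)), add(add(Z, SZ), add(SZ, SSZ)))
  [1] add(S(add(SZ, mul(SSZ, SZ))), add(add(Z, SZ), add(SZ, SSZ)))
  [2] S(add(add(SZ, mul(SSZ, SZ)), add(add(Z, SZ), add(SZ, SSZ))))
  [3] S(add(S(add(Z, mul(SSZ, SZ))), add(add(Z, SZ), add(SZ, SSZ))))
  [4] S(S(add(add(Z, mul(SSZ, SZ)), add(add(Z, SZ), add(SZ, SSZ)))))
  [5] S(S(add(mul(SSZ, SZ), add(add(Z, SZ), add(SZ, SSZ)))))
  [6] S(S(add(add(SZ, mul(SZ, SZ)), add(add(Z, SZ), add(SZ, SSZ)))))
  [7] S(S(add(S(add(Z, mul(SZ, SZ))), add(add(Z, SZ), add(SZ, SSZ)))))
  [8] S(S(S(add(add(Z, mul(SZ, SZ)), add(add(Z, SZ), add(SZ, SSZ))))))
  [9] S(S(S(add(mul(SZ, SZ), add(add(Z, SZ), add(SZ, SSZ))))))
  [10] S(S(S(add(add(SZ, mul(Z, SZ)), add(add(Z, SZ), add(SZ, SSZ))))))
  [11] S(S(S(add(S(add(Z, mul(Z, SZ))), add(add(Z, SZ), add(SZ, SSZ))))))
  [12] S(S(S(S(add(add(Z, mul(Z, SZ)), add(add(Z, SZ), add(SZ, SSZ)))))))
  [13] S(S(S(S(add(mul(Z, SZ), add(add(Z, SZ), add(SZ, SSZ)))))))
  [14] S(S(S(S(add(Z, add(add(Z, SZ), add(SZ, SSZ)))))))
  [15] S(S(S(S(add(add(Z, SZ), add(SZ, SSZ))))))
  [16] S(S(S(S(add(SZ, add(SZ, SSZ))))))
  [17] S(S(S(S(S(add(Z, add(SZ, SSZ)))))))
  [18] S(S(S(S(S(add(SZ, SSZ))))))
  [19] S(S(S(S(S(S(add(Z, SSZ)))))))
  [20] S^8(Z)

Term B:
  start: mul(SSZ, add(SSZ, Z))
  [1] add(add(SSZ, Z), mul(SZ, add(SSZ, Z)))
  [2] add(S(add(SZ, Z)), mul(SZ, add(SSZ, Z)))
  [3] S(add(add(SZ, Z), mul(SZ, add(SSZ, Z))))
  [4] S(add(S(add(Z, Z)), mul(SZ, add(SSZ, Z))))
  [5] S(S(add(add(Z, Z), mul(SZ, add(SSZ, Z)))))
  [6] S(S(add(Z, mul(SZ, add(SSZ, Z)))))
  [7] S(S(mul(SZ, add(SSZ, Z))))
  [8] S(S(add(add(SSZ, Z), mul(Z, add(SSZ, Z)))))
  [9] S(S(add(S(add(SZ, Z)), mul(Z, add(SSZ, Z)))))
  [10] S(S(S(add(add(SZ, Z), mul(Z, add(SSZ, Z))))))
  [11] S(S(S(add(S(add(Z, Z)), mul(Z, add(SSZ, Z))))))
  [12] S(S(S(S(add(add(Z, Z), mul(Z, add(SSZ, Z)))))))
  [13] S(S(S(S(add(Z, mul(Z, add(SSZ, Z)))))))
  [14] S(S(S(S(mul(Z, add(SSZ, Z))))))
  [15] S^4(Z)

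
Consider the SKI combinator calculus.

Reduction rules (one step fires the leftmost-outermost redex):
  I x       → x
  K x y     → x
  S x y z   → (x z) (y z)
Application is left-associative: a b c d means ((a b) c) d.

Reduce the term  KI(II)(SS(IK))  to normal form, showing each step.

Answer: normal form = SSK  (in 3 steps)

Reduction:
  start: KI(II)(SS(IK))
  step 1: I(SS(IK))
  step 2: SS(IK)
  step 3: SSK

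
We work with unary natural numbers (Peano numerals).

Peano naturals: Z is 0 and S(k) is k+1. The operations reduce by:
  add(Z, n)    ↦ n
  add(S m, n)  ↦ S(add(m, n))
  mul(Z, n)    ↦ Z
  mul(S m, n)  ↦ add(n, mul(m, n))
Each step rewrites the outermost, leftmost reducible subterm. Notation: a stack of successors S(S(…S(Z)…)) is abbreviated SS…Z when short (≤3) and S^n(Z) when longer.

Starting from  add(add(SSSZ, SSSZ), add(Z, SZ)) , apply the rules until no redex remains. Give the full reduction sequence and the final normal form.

Answer: normal form = S^7(Z)  (in 12 steps)

Working:
  start: add(add(SSSZ, SSSZ), add(Z, SZ))
  step 1: add(S(add(SSZ, SSSZ)), add(Z, SZ))
  step 2: S(add(add(SSZ, SSSZ), add(Z, SZ)))
  step 3: S(add(S(add(SZ, SSSZ)), add(Z, SZ)))
  step 4: S(S(add(add(SZ, SSSZ), add(Z, SZ))))
  step 5: S(S(add(S(add(Z, SSSZ)), add(Z, SZ))))
  step 6: S(S(S(add(add(Z, SSSZ), add(Z, SZ)))))
  step 7: S(S(S(add(SSSZ, add(Z, SZ)))))
  step 8: S(S(S(S(add(SSZ, add(Z, SZ))))))
  step 9: S(S(S(S(S(add(SZ, add(Z, SZ)))))))
  step 10: S(S(S(S(S(S(add(Z, add(Z, SZ))))))))
  step 11: S(S(S(S(S(S(add(Z, SZ)))))))
  step 12: S^7(Z)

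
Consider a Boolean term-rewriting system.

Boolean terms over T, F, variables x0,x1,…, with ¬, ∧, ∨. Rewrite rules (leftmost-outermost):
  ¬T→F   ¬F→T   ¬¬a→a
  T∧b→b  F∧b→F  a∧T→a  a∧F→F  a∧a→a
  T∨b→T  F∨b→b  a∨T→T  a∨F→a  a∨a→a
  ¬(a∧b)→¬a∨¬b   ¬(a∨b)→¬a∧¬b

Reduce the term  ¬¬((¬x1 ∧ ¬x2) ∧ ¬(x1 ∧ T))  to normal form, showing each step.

Answer: normal form = (¬x1 ∧ ¬x2) ∧ ¬x1  (in 4 steps)

Working:
  start: ¬¬((¬x1 ∧ ¬x2) ∧ ¬(x1 ∧ T))
  step 1: (¬x1 ∧ ¬x2) ∧ ¬(x1 ∧ T)
  step 2: (¬x1 ∧ ¬x2) ∧ (¬x1 ∨ ¬T)
  step 3: (¬x1 ∧ ¬x2) ∧ (¬x1 ∨ F)
  step 4: (¬x1 ∧ ¬x2) ∧ ¬x1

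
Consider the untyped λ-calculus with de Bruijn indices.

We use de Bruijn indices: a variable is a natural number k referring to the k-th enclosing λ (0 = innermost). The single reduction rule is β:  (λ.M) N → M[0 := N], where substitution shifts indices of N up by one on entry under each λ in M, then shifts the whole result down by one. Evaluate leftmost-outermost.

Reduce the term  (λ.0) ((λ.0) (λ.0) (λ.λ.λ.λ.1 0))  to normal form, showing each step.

  start: (λ.0) ((λ.0) (λ.0) (λ.λ.λ.λ.1 0))
  [1] (λ.0) (λ.0) (λ.λ.λ.λ.1 0)
  [2] (λ.0) (λ.λ.λ.λ.1 0)
  [3] λ.λ.λ.λ.1 0

Answer: normal form = λ.λ.λ.λ.1 0  (in 3 steps)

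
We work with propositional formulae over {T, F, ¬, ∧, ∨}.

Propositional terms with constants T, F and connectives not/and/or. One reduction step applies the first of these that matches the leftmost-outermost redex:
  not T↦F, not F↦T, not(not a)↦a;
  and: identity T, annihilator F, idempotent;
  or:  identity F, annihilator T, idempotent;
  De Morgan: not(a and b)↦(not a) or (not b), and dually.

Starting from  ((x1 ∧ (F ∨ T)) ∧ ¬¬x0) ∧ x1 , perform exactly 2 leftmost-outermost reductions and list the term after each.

Answer: after 2 steps: (x1 ∧ ¬¬x0) ∧ x1

Reduction:
  start: ((x1 ∧ (F ∨ T)) ∧ ¬¬x0) ∧ x1
  [1] ((x1 ∧ T) ∧ ¬¬x0) ∧ x1
  [2] (x1 ∧ ¬¬x0) ∧ x1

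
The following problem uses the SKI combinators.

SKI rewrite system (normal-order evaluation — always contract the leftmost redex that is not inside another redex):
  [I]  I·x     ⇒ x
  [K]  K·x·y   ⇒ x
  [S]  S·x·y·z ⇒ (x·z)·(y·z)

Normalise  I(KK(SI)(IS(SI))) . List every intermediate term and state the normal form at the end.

Answer: normal form = K(S(SI))  (in 3 steps)

Derivation:
  start: I(KK(SI)(IS(SI)))
  →1  KK(SI)(IS(SI))
  →2  K(IS(SI))
  →3  K(S(SI))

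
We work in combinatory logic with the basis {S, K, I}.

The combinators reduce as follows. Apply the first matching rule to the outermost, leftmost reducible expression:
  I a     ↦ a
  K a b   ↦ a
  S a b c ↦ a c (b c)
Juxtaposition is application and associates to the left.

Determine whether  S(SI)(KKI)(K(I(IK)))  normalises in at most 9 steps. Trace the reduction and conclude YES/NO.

Answer: YES — reaches normal form KK in 7 ≤ 9 steps

Derivation:
  start: S(SI)(KKI)(K(I(IK)))
  step 1: SI(K(I(IK)))(KKI(K(I(IK))))
  step 2: I(KKI(K(I(IK))))(K(I(IK))(KKI(K(I(IK)))))
  step 3: KKI(K(I(IK)))(K(I(IK))(KKI(K(I(IK)))))
  step 4: K(K(I(IK)))(K(I(IK))(KKI(K(I(IK)))))
  step 5: K(I(IK))
  step 6: K(IK)
  step 7: KK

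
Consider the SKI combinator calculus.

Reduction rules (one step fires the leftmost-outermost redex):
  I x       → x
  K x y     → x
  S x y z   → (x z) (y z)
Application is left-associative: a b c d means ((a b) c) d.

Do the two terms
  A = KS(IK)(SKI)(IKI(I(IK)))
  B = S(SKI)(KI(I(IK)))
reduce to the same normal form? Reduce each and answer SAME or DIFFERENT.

Term A:
  start: KS(IK)(SKI)(IKI(I(IK)))
  →1  S(SKI)(IKI(I(IK)))
  →2  S(SKI)(KI(I(IK)))
  →3  S(SKI)I

Term B:
  start: S(SKI)(KI(I(IK)))
  →1  S(SKI)I

Answer: SAME — A ⇓ S(SKI)I, B ⇓ S(SKI)I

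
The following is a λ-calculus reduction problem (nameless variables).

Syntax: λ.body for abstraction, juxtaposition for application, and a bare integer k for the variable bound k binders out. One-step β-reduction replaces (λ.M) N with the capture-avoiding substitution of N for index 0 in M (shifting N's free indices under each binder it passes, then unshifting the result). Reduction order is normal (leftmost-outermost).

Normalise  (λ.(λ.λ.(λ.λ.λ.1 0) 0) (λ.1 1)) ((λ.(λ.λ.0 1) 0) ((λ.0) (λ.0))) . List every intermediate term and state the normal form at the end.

Answer: normal form = λ.λ.λ.1 0  (in 3 steps)

Reduction:
  start: (λ.(λ.λ.(λ.λ.λ.1 0) 0) (λ.1 1)) ((λ.(λ.λ.0 1) 0) ((λ.0) (λ.0)))
  step 1: (λ.λ.(λ.λ.λ.1 0) 0) (λ.(λ.(λ.λ.0 1) 0) ((λ.0) (λ.0)) ((λ.(λ.λ.0 1) 0) ((λ.0) (λ.0))))
  step 2: λ.(λ.λ.λ.1 0) 0
  step 3: λ.λ.λ.1 0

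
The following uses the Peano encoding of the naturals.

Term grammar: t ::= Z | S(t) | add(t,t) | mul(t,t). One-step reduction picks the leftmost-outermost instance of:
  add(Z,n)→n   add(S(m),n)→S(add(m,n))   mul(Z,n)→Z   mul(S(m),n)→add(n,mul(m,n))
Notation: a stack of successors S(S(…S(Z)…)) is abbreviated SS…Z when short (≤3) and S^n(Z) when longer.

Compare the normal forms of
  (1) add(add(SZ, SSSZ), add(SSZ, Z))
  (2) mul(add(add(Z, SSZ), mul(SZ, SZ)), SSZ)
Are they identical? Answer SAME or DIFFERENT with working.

Term A:
  start: add(add(SZ, SSSZ), add(SSZ, Z))
  →1  add(S(add(Z, SSSZ)), add(SSZ, Z))
  →2  S(add(add(Z, SSSZ), add(SSZ, Z)))
  →3  S(add(SSSZ, add(SSZ, Z)))
  →4  S(S(add(SSZ, add(SSZ, Z))))
  →5  S(S(S(add(SZ, add(SSZ, Z)))))
  →6  S(S(S(S(add(Z, add(SSZ, Z))))))
  →7  S(S(S(S(add(SSZ, Z)))))
  →8  S(S(S(S(S(add(SZ, Z))))))
  →9  S(S(S(S(S(S(add(Z, Z)))))))
  →10  S^6(Z)

Term B:
  start: mul(add(add(Z, SSZ), mul(SZ, SZ)), SSZ)
  →1  mul(add(SSZ, mul(SZ, SZ)), SSZ)
  →2  mul(S(add(SZ, mul(SZ, SZ))), SSZ)
  →3  add(SSZ, mul(add(SZ, mul(SZ, SZ)), SSZ))
  →4  S(add(SZ, mul(add(SZ, mul(SZ, SZ)), SSZ)))
  →5  S(S(add(Z, mul(add(SZ, mul(SZ, SZ)), SSZ))))
  →6  S(S(mul(add(SZ, mul(SZ, SZ)), SSZ)))
  →7  S(S(mul(S(add(Z, mul(SZ, SZ))), SSZ)))
  →8  S(S(add(SSZ, mul(add(Z, mul(SZ, SZ)), SSZ))))
  →9  S(S(S(add(SZ, mul(add(Z, mul(SZ, SZ)), SSZ)))))
  →10  S(S(S(S(add(Z, mul(add(Z, mul(SZ, SZ)), SSZ))))))
  →11  S(S(S(S(mul(add(Z, mul(SZ, SZ)), SSZ)))))
  →12  S(S(S(S(mul(mul(SZ, SZ), SSZ)))))
  →13  S(S(S(S(mul(add(SZ, mul(Z, SZ)), SSZ)))))
  →14  S(S(S(S(mul(S(add(Z, mul(Z, SZ))), SSZ)))))
  →15  S(S(S(S(add(SSZ, mul(add(Z, mul(Z, SZ)), SSZ))))))
  →16  S(S(S(S(S(add(SZ, mul(add(Z, mul(Z, SZ)), SSZ)))))))
  →17  S(S(S(S(S(S(add(Z, mul(add(Z, mul(Z, SZ)), SSZ))))))))
  →18  S(S(S(S(S(S(mul(add(Z, mul(Z, SZ)), SSZ)))))))
  →19  S(S(S(S(S(S(mul(mul(Z, SZ), SSZ)))))))
  →20  S(S(S(S(S(S(mul(Z, SSZ)))))))
  →21  S^6(Z)

Answer: SAME — A ⇓ S^6(Z), B ⇓ S^6(Z)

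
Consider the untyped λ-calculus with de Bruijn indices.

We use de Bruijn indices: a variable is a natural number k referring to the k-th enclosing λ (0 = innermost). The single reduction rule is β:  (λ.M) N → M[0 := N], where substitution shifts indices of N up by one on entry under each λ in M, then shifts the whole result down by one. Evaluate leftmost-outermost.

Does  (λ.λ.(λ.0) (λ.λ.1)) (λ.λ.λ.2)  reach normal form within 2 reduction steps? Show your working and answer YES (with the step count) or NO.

Answer: YES — reaches normal form λ.λ.λ.1 in 2 ≤ 2 steps

Reduction:
  start: (λ.λ.(λ.0) (λ.λ.1)) (λ.λ.λ.2)
  [1] λ.(λ.0) (λ.λ.1)
  [2] λ.λ.λ.1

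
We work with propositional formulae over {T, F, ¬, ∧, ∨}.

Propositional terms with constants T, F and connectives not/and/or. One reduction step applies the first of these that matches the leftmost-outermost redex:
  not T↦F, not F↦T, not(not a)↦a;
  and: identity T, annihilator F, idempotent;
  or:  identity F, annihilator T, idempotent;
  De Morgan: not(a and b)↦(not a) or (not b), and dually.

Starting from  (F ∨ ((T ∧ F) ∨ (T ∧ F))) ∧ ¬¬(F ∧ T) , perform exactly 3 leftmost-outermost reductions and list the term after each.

  start: (F ∨ ((T ∧ F) ∨ (T ∧ F))) ∧ ¬¬(F ∧ T)
  [1] ((T ∧ F) ∨ (T ∧ F)) ∧ ¬¬(F ∧ T)
  [2] (T ∧ F) ∧ ¬¬(F ∧ T)
  [3] F ∧ ¬¬(F ∧ T)

Answer: after 3 steps: F ∧ ¬¬(F ∧ T)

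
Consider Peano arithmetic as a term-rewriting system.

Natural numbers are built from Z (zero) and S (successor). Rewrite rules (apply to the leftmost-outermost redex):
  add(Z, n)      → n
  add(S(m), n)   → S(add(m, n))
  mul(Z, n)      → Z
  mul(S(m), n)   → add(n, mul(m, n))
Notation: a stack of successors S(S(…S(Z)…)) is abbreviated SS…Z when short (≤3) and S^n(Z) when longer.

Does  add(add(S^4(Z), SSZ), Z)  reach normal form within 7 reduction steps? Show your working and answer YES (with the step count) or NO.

Answer: NO — after 7 steps the term is S(S(S(add(S(add(Z, SSZ)), Z)))), not yet normal

Derivation:
  start: add(add(S^4(Z), SSZ), Z)
  →1  add(S(add(SSSZ, SSZ)), Z)
  →2  S(add(add(SSSZ, SSZ), Z))
  →3  S(add(S(add(SSZ, SSZ)), Z))
  →4  S(S(add(add(SSZ, SSZ), Z)))
  →5  S(S(add(S(add(SZ, SSZ)), Z)))
  →6  S(S(S(add(add(SZ, SSZ), Z))))
  →7  S(S(S(add(S(add(Z, SSZ)), Z))))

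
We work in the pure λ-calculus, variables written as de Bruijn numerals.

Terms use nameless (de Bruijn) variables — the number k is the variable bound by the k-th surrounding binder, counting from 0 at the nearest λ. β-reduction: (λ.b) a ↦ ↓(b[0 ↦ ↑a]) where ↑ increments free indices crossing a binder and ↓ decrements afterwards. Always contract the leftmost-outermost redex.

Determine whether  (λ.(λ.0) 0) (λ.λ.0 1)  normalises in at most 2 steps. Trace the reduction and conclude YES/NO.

  start: (λ.(λ.0) 0) (λ.λ.0 1)
  →1  (λ.0) (λ.λ.0 1)
  →2  λ.λ.0 1

Answer: YES — reaches normal form λ.λ.0 1 in 2 ≤ 2 steps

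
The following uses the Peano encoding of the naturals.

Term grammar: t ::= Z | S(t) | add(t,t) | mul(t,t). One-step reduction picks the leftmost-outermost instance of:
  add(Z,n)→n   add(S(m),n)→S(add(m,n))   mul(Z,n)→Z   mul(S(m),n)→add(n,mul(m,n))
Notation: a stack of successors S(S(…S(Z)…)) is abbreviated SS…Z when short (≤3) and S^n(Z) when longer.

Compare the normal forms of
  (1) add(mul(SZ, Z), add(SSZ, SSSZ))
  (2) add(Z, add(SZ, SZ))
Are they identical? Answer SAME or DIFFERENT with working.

Term A:
  start: add(mul(SZ, Z), add(SSZ, SSSZ))
  step 1: add(add(Z, mul(Z, Z)), add(SSZ, SSSZ))
  step 2: add(mul(Z, Z), add(SSZ, SSSZ))
  step 3: add(Z, add(SSZ, SSSZ))
  step 4: add(SSZ, SSSZ)
  step 5: S(add(SZ, SSSZ))
  step 6: S(S(add(Z, SSSZ)))
  step 7: S^5(Z)

Term B:
  start: add(Z, add(SZ, SZ))
  step 1: add(SZ, SZ)
  step 2: S(add(Z, SZ))
  step 3: SSZ

Answer: DIFFERENT — A ⇓ S^5(Z), B ⇓ SSZ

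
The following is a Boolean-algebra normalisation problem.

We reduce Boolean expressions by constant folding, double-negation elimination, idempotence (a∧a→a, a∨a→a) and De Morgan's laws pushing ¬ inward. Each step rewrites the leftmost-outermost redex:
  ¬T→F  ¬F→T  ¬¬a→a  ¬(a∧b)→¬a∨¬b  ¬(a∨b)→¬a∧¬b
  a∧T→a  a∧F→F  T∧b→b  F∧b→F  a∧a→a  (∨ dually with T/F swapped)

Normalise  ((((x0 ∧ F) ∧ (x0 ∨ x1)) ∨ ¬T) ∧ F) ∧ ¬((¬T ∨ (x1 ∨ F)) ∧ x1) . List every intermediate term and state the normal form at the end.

Answer: normal form = F  (in 2 steps)

Reduction:
  start: ((((x0 ∧ F) ∧ (x0 ∨ x1)) ∨ ¬T) ∧ F) ∧ ¬((¬T ∨ (x1 ∨ F)) ∧ x1)
  step 1: F ∧ ¬((¬T ∨ (x1 ∨ F)) ∧ x1)
  step 2: F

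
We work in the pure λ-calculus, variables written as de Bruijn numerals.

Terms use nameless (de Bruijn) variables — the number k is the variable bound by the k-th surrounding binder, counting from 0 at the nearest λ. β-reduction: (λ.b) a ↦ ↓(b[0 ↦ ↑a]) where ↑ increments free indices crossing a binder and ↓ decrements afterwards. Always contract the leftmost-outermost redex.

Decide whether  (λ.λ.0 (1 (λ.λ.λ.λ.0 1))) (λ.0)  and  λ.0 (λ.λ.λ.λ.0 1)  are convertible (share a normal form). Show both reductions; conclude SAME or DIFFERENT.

Term A:
  start: (λ.λ.0 (1 (λ.λ.λ.λ.0 1))) (λ.0)
  step 1: λ.0 ((λ.0) (λ.λ.λ.λ.0 1))
  step 2: λ.0 (λ.λ.λ.λ.0 1)

Term B:
  start: λ.0 (λ.λ.λ.λ.0 1)

Answer: SAME — A ⇓ λ.0 (λ.λ.λ.λ.0 1), B ⇓ λ.0 (λ.λ.λ.λ.0 1)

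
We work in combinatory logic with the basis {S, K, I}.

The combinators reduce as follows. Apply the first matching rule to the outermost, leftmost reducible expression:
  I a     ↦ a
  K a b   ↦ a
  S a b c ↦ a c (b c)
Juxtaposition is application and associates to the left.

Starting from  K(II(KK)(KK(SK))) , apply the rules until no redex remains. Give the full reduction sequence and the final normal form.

Answer: normal form = KK  (in 3 steps)

Working:
  start: K(II(KK)(KK(SK)))
  [1] K(I(KK)(KK(SK)))
  [2] K(KK(KK(SK)))
  [3] KK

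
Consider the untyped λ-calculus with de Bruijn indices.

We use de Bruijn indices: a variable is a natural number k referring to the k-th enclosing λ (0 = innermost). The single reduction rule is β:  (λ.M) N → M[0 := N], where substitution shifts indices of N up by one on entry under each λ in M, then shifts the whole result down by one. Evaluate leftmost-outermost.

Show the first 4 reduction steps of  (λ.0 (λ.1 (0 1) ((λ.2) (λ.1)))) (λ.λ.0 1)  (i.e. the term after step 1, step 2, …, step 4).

Answer: after 4 steps: λ.0 (λ.(λ.λ.λ.0 1) (λ.1) (0 (λ.λ.0 1)))

Derivation:
  start: (λ.0 (λ.1 (0 1) ((λ.2) (λ.1)))) (λ.λ.0 1)
  step 1: (λ.λ.0 1) (λ.(λ.λ.0 1) (0 (λ.λ.0 1)) ((λ.λ.λ.0 1) (λ.1)))
  step 2: λ.0 (λ.(λ.λ.0 1) (0 (λ.λ.0 1)) ((λ.λ.λ.0 1) (λ.1)))
  step 3: λ.0 (λ.(λ.0 (1 (λ.λ.0 1))) ((λ.λ.λ.0 1) (λ.1)))
  step 4: λ.0 (λ.(λ.λ.λ.0 1) (λ.1) (0 (λ.λ.0 1)))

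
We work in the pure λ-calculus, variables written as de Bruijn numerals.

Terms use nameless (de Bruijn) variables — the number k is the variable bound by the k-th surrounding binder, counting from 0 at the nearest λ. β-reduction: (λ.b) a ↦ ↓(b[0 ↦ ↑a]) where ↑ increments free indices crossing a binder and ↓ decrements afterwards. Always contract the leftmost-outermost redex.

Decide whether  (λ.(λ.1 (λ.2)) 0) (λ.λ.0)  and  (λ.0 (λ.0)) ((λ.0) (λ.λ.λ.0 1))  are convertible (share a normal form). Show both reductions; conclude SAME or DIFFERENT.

Term A:
  start: (λ.(λ.1 (λ.2)) 0) (λ.λ.0)
  →1  (λ.(λ.λ.0) (λ.λ.λ.0)) (λ.λ.0)
  →2  (λ.λ.0) (λ.λ.λ.0)
  →3  λ.0

Term B:
  start: (λ.0 (λ.0)) ((λ.0) (λ.λ.λ.0 1))
  →1  (λ.0) (λ.λ.λ.0 1) (λ.0)
  →2  (λ.λ.λ.0 1) (λ.0)
  →3  λ.λ.0 1

Answer: DIFFERENT — A ⇓ λ.0, B ⇓ λ.λ.0 1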